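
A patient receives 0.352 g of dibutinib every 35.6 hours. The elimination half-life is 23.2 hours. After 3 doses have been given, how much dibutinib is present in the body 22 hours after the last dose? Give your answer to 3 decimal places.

0.267 g

The 3 doses were given 93.2, 57.6, 22 hours ago.
Total = 0.352·(1/2)^(93.2/23.2) + 0.352·(1/2)^(57.6/23.2) + 0.352·(1/2)^(22/23.2)
      = 0.021739 + 0.062974 + 0.18242 ≈ 0.26714 g.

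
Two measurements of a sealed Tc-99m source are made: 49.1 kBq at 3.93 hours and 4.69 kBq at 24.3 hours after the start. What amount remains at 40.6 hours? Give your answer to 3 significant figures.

0.716 kBq

Over Δt = 24.3 − 3.93 = 20.37 hours, the level fell by a factor of 49.1/4.69 ≈ 10.469.
n = log₂(10.469) ≈ 3.3881 half-lives, so t½ = 20.37/3.3881 ≈ 6.0123 hours.
From t = 24.3 to t = 40.6: 4.69 × (1/2)^((40.6−24.3)/6.0123) ≈ 0.71622 kBq.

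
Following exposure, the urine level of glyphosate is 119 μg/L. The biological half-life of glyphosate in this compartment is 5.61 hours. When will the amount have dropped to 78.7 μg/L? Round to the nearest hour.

Fraction remaining = 78.7/119 ≈ 0.66134.
n = log₂(119/78.7) = ln(1.5121)/ln 2 ≈ 0.59653 half-lives.
t = n × t½ = 0.59653 × 5.61 ≈ 3.3465 hours.

3 hours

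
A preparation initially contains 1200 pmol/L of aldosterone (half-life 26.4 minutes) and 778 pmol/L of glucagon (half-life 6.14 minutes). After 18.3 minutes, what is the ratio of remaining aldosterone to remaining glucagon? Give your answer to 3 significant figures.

aldosterone: 1200 × (1/2)^(18.3/26.4) = 1200 × (1/2)^0.69318 ≈ 742.19 pmol/L.
glucagon: 778 × (1/2)^(18.3/6.14) = 778 × (1/2)^2.9805 ≈ 98.576 pmol/L.
Ratio ≈ 742.19 / 98.576 ≈ 7.529.

7.53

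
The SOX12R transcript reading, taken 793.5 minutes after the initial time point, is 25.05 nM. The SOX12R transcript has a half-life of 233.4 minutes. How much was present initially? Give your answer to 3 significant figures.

Number of half-lives elapsed: n = 793.5/233.4 ≈ 3.3997.
A₀ = A × 2^n = 25.05 × 2^3.3997 = 25.05 × 10.554 ≈ 264.38 nM.

264 nM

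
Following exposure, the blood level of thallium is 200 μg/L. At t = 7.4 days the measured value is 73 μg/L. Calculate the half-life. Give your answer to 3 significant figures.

5.09 days

A/A₀ = 73/200 ≈ 0.365.
n = log₂(2.7397) ≈ 1.454 half-lives elapsed in 7.4 days.
t½ = 7.4/1.454 ≈ 5.0893 days.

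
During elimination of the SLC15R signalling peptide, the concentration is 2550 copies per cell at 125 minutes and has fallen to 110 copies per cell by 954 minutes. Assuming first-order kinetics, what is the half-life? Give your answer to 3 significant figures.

Over Δt = 954 − 125 = 829 minutes, the level fell by a factor of 2550/110 ≈ 23.182.
n = log₂(23.182) ≈ 4.5349 half-lives, so t½ = 829/4.5349 ≈ 182.8 minutes.

183 minutes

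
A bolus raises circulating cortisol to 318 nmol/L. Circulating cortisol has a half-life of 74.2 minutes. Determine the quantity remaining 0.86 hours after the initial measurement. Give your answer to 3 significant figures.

196 nmol/L

Convert the elapsed time: 0.86 hours = 51.6 minutes.
Number of half-lives: n = 51.6/74.2 ≈ 0.69542.
Remaining = 318 × (1/2)^0.69542 = 318 × 0.61753 ≈ 196.37 nmol/L.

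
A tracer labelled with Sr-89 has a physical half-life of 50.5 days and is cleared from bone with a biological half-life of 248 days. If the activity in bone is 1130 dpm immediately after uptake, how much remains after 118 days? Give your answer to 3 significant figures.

1/t_eff = 1/t_phys + 1/t_biol = 1/50.5 + 1/248 = 0.023834 per day.
t_eff = 50.5 × 248 / (50.5 + 248) ≈ 41.956 days.
Remaining = 1130 × (1/2)^(118/41.956) = 1130 × (1/2)^2.8124 ≈ 160.86 dpm.

161 dpm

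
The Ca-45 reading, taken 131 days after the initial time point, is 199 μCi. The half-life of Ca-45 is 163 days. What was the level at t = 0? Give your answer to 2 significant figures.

Number of half-lives elapsed: n = 131/163 ≈ 0.80368.
A₀ = A × 2^n = 199 × 2^0.80368 = 199 × 1.7455 ≈ 347.36 μCi.

350 μCi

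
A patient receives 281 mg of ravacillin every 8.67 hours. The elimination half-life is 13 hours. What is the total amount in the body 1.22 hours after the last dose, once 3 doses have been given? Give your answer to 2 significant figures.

The 3 doses were given 18.56, 9.89, 1.22 hours ago.
Total = 281·(1/2)^(18.56/13) + 281·(1/2)^(9.89/13) + 281·(1/2)^(1.22/13)
      = 104.45 + 165.84 + 263.3 ≈ 533.6 mg.

530 mg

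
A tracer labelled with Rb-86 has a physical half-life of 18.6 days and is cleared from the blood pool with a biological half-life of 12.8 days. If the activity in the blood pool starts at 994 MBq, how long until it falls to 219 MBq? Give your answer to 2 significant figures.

1/t_eff = 1/t_phys + 1/t_biol = 1/18.6 + 1/12.8 = 0.13189 per day.
t_eff = 18.6 × 12.8 / (18.6 + 12.8) ≈ 7.5822 days.
n = log₂(994/219) ≈ 2.1823; t = 2.1823 × 7.5822 ≈ 16.547 days.

17 days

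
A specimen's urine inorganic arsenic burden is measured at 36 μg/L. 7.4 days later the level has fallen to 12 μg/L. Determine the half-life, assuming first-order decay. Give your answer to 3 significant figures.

A/A₀ = 12/36 ≈ 0.33333.
n = log₂(3) ≈ 1.585 half-lives elapsed in 7.4 days.
t½ = 7.4/1.585 ≈ 4.6689 days.

4.67 days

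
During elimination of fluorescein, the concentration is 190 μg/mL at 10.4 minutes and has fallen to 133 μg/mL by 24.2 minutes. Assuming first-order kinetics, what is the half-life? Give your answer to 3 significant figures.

26.8 minutes

Over Δt = 24.2 − 10.4 = 13.8 minutes, the level fell by a factor of 190/133 ≈ 1.4286.
n = log₂(1.4286) ≈ 0.51457 half-lives, so t½ = 13.8/0.51457 ≈ 26.818 minutes.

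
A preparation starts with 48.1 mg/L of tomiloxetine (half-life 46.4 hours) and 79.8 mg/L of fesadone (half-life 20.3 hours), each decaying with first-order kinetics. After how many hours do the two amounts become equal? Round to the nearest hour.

26 hours

Set 48.1·(1/2)^(t/46.4) = 79.8·(1/2)^(t/20.3).
Taking log₂: log₂(48.1/79.8) = t·(1/46.4 − 1/20.3).
log₂(0.60276) = -0.73035; 1/46.4 − 1/20.3 = -0.027709.
t = -0.73035 / -0.027709 ≈ 26.358 hours.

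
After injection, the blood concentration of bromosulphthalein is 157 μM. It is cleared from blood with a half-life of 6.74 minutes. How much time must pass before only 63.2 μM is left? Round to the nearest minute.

9 minutes

Fraction remaining = 63.2/157 ≈ 0.40255.
n = log₂(157/63.2) = ln(2.4842)/ln 2 ≈ 1.3128 half-lives.
t = n × t½ = 1.3128 × 6.74 ≈ 8.8481 minutes.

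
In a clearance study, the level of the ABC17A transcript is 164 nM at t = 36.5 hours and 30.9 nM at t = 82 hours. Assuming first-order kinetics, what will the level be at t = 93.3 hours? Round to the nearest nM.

Over Δt = 82 − 36.5 = 45.5 hours, the level fell by a factor of 164/30.9 ≈ 5.3074.
n = log₂(5.3074) ≈ 2.408 half-lives, so t½ = 45.5/2.408 ≈ 18.895 hours.
From t = 82 to t = 93.3: 30.9 × (1/2)^((93.3−82)/18.895) ≈ 20.414 nM.

20 nM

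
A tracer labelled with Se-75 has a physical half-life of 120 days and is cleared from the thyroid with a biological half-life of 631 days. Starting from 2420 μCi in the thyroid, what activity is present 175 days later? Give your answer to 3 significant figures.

727 μCi

1/t_eff = 1/t_phys + 1/t_biol = 1/120 + 1/631 = 0.0099181 per day.
t_eff = 120 × 631 / (120 + 631) ≈ 100.83 days.
Remaining = 2420 × (1/2)^(175/100.83) = 2420 × (1/2)^1.7357 ≈ 726.65 μCi.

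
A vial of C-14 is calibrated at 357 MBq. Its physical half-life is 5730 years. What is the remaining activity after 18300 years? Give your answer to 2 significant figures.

Number of half-lives: n = 18300/5730 ≈ 3.1937.
Remaining = 357 × (1/2)^3.1937 = 357 × 0.10929 ≈ 39.018 MBq.

39 MBq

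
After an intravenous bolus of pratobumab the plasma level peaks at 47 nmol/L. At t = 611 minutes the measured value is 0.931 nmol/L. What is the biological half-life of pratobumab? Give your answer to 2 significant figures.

A/A₀ = 0.931/47 ≈ 0.019809.
n = log₂(50.483) ≈ 5.6577 half-lives elapsed in 611 minutes.
t½ = 611/5.6577 ≈ 107.99 minutes.

110 minutes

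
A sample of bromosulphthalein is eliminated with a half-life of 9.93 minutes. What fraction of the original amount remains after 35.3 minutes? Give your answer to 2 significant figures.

0.085

n = 35.3/9.93 ≈ 3.5549 half-lives.
Fraction remaining = (1/2)^3.5549 ≈ 0.085089.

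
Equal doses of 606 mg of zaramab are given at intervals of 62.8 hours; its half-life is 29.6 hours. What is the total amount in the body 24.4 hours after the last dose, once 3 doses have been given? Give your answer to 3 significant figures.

The 3 doses were given 150, 87.2, 24.4 hours ago.
Total = 606·(1/2)^(150/29.6) + 606·(1/2)^(87.2/29.6) + 606·(1/2)^(24.4/29.6)
      = 18.071 + 78.642 + 342.24 ≈ 438.95 mg.

439 mg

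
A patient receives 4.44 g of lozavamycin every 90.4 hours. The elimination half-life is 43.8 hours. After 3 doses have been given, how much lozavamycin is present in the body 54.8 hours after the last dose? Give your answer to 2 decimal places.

The 3 doses were given 235.6, 145.2, 54.8 hours ago.
Total = 4.44·(1/2)^(235.6/43.8) + 4.44·(1/2)^(145.2/43.8) + 4.44·(1/2)^(54.8/43.8)
      = 0.10669 + 0.44612 + 1.8653 ≈ 2.4181 g.

2.42 g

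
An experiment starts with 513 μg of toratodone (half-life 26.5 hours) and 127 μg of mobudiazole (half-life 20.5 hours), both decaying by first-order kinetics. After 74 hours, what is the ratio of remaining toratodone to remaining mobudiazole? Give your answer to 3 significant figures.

7.12

toratodone: 513 × (1/2)^(74/26.5) = 513 × (1/2)^2.7925 ≈ 74.047 μg.
mobudiazole: 127 × (1/2)^(74/20.5) = 127 × (1/2)^3.6098 ≈ 10.403 μg.
Ratio ≈ 74.047 / 10.403 ≈ 7.1178.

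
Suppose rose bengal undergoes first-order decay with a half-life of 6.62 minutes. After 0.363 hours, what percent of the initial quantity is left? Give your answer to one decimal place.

10.2%

0.363 hours = 21.78 minutes.
n = 21.78/6.62 ≈ 3.29 half-lives.
Fraction remaining = (1/2)^3.29 ≈ 0.10224, i.e. 10.224%.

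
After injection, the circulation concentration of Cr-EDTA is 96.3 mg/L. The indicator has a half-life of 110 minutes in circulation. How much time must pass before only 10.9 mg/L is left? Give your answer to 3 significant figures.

346 minutes

Fraction remaining = 10.9/96.3 ≈ 0.11319.
n = log₂(96.3/10.9) = ln(8.8349)/ln 2 ≈ 3.1432 half-lives.
t = n × t½ = 3.1432 × 110 ≈ 345.75 minutes.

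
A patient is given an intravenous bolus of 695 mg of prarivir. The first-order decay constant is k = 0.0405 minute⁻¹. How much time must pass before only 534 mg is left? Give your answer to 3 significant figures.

6.51 minutes

t½ = ln 2 / k = 0.69315 / 0.0405 ≈ 17.115 minutes.
Fraction remaining = 534/695 ≈ 0.76835.
n = log₂(695/534) = ln(1.3015)/ln 2 ≈ 0.38017 half-lives.
t = n × t½ = 0.38017 × 17.115 ≈ 6.5066 minutes.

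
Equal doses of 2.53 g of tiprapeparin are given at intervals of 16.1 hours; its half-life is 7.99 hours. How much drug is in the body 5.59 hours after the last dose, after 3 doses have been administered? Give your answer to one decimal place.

The 3 doses were given 37.79, 21.69, 5.59 hours ago.
Total = 2.53·(1/2)^(37.79/7.99) + 2.53·(1/2)^(21.69/7.99) + 2.53·(1/2)^(5.59/7.99)
      = 0.095357 + 0.38542 + 1.5578 ≈ 2.0386 g.

2.0 g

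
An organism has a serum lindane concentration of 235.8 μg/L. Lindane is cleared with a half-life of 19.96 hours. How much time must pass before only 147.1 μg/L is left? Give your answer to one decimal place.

Fraction remaining = 147.1/235.8 ≈ 0.62383.
n = log₂(235.8/147.1) = ln(1.603)/ln 2 ≈ 0.68077 half-lives.
t = n × t½ = 0.68077 × 19.96 ≈ 13.588 hours.

13.6 hours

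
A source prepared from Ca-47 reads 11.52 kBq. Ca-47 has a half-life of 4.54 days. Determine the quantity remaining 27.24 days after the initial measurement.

0.18 kBq

Elapsed time is 6 half-lives (27.24/4.54).
Each half-life halves the amount: 11.52 × (1/2)^6 = 11.52/64 = 0.18 kBq.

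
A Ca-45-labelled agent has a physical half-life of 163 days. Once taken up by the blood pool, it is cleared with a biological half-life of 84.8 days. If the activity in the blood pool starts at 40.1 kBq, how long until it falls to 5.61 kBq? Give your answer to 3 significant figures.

1/t_eff = 1/t_phys + 1/t_biol = 1/163 + 1/84.8 = 0.017927 per day.
t_eff = 163 × 84.8 / (163 + 84.8) ≈ 55.78 days.
n = log₂(40.1/5.61) ≈ 2.8375; t = 2.8375 × 55.78 ≈ 158.28 days.

158 days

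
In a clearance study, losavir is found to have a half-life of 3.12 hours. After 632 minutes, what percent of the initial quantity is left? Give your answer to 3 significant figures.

632 minutes = 10.5333 hours.
n = 10.5333/3.12 ≈ 3.3761 half-lives.
Fraction remaining = (1/2)^3.3761 ≈ 0.096317, i.e. 9.6317%.

9.63%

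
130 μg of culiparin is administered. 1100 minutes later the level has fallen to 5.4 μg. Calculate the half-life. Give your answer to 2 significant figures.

A/A₀ = 5.4/130 ≈ 0.041538.
n = log₂(24.074) ≈ 4.5894 half-lives elapsed in 1100 minutes.
t½ = 1100/4.5894 ≈ 239.68 minutes.

240 minutes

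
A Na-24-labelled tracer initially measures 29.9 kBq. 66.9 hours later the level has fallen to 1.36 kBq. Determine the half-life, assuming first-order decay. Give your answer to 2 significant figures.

A/A₀ = 1.36/29.9 ≈ 0.045485.
n = log₂(21.985) ≈ 4.4585 half-lives elapsed in 66.9 hours.
t½ = 66.9/4.4585 ≈ 15.005 hours.

15 hours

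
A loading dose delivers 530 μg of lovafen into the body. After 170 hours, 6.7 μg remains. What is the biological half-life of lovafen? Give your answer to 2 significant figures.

A/A₀ = 6.7/530 ≈ 0.012642.
n = log₂(79.104) ≈ 6.3057 half-lives elapsed in 170 hours.
t½ = 170/6.3057 ≈ 26.96 hours.

27 hours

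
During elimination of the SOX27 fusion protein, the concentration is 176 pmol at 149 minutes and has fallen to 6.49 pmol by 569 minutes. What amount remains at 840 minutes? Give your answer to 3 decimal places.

Over Δt = 569 − 149 = 420 minutes, the level fell by a factor of 176/6.49 ≈ 27.119.
n = log₂(27.119) ≈ 4.7612 half-lives, so t½ = 420/4.7612 ≈ 88.213 minutes.
From t = 569 to t = 840: 6.49 × (1/2)^((840−569)/88.213) ≈ 0.77169 pmol.

0.772 pmol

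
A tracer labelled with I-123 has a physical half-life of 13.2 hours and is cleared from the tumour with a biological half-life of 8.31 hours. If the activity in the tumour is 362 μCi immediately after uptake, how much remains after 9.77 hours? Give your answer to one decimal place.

1/t_eff = 1/t_phys + 1/t_biol = 1/13.2 + 1/8.31 = 0.19609 per hour.
t_eff = 13.2 × 8.31 / (13.2 + 8.31) ≈ 5.0996 hours.
Remaining = 362 × (1/2)^(9.77/5.0996) = 362 × (1/2)^1.9158 ≈ 95.936 μCi.

95.9 μCi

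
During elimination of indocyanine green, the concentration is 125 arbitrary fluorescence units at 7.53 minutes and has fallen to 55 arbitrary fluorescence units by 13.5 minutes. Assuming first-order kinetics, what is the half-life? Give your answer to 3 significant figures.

Over Δt = 13.5 − 7.53 = 5.97 minutes, the level fell by a factor of 125/55 ≈ 2.2727.
n = log₂(2.2727) ≈ 1.1844 half-lives, so t½ = 5.97/1.1844 ≈ 5.0404 minutes.

5.04 minutes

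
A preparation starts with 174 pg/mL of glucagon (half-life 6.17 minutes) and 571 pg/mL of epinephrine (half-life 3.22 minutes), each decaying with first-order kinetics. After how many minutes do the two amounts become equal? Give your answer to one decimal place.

Set 174·(1/2)^(t/6.17) = 571·(1/2)^(t/3.22).
Taking log₂: log₂(174/571) = t·(1/6.17 − 1/3.22).
log₂(0.30473) = -1.7144; 1/6.17 − 1/3.22 = -0.14848.
t = -1.7144 / -0.14848 ≈ 11.546 minutes.

11.5 minutes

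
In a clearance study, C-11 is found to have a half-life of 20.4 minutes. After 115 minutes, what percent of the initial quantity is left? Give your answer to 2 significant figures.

2.0%

n = 115/20.4 ≈ 5.6373 half-lives.
Fraction remaining = (1/2)^5.6373 ≈ 0.020092, i.e. 2.0092%.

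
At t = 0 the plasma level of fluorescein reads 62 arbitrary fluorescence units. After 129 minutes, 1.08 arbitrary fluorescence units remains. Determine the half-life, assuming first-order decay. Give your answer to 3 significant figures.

A/A₀ = 1.08/62 ≈ 0.017419.
n = log₂(57.407) ≈ 5.8432 half-lives elapsed in 129 minutes.
t½ = 129/5.8432 ≈ 22.077 minutes.

22.1 minutes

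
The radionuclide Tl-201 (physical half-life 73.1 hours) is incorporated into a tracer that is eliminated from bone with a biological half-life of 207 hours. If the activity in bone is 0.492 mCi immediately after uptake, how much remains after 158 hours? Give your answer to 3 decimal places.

1/t_eff = 1/t_phys + 1/t_biol = 1/73.1 + 1/207 = 0.018511 per hour.
t_eff = 73.1 × 207 / (73.1 + 207) ≈ 54.022 hours.
Remaining = 0.492 × (1/2)^(158/54.022) = 0.492 × (1/2)^2.9247 ≈ 0.064795 mCi.

0.065 mCi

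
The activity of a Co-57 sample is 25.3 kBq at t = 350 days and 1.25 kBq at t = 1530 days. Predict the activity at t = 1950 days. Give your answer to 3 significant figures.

Over Δt = 1530 − 350 = 1180 days, the level fell by a factor of 25.3/1.25 ≈ 20.24.
n = log₂(20.24) ≈ 4.3391 half-lives, so t½ = 1180/4.3391 ≈ 271.94 days.
From t = 1530 to t = 1950: 1.25 × (1/2)^((1950−1530)/271.94) ≈ 0.42854 kBq.

0.429 kBq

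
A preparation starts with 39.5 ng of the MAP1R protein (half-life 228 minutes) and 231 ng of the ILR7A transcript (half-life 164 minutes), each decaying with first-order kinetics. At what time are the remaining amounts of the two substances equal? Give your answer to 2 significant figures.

Set 39.5·(1/2)^(t/228) = 231·(1/2)^(t/164).
Taking log₂: log₂(39.5/231) = t·(1/228 − 1/164).
log₂(0.171) = -2.548; 1/228 − 1/164 = -0.0017116.
t = -2.548 / -0.0017116 ≈ 1488.7 minutes.

1500 minutes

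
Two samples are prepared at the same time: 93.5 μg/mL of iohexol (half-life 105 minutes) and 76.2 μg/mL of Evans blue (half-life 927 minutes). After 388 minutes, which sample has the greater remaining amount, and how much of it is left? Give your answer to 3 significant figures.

Evans blue, 57.0 μg/mL

iohexol: 93.5 × (1/2)^3.6952 ≈ 7.2183 μg/mL.
Evans blue: 76.2 × (1/2)^0.41855 ≈ 57.011 μg/mL.
Evans blue has more remaining, at ≈ 57.011 μg/mL.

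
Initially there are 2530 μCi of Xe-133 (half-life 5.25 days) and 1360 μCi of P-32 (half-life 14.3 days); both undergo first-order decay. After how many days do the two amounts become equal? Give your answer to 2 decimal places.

7.43 days

Set 2530·(1/2)^(t/5.25) = 1360·(1/2)^(t/14.3).
Taking log₂: log₂(2530/1360) = t·(1/5.25 − 1/14.3).
log₂(1.8603) = 0.89553; 1/5.25 − 1/14.3 = 0.12055.
t = 0.89553 / 0.12055 ≈ 7.4289 days.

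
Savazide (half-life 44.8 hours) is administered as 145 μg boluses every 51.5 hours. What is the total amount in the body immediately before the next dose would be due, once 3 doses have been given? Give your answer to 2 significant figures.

The 3 doses were given 154.5, 103, 51.5 hours ago.
Total = 145·(1/2)^(154.5/44.8) + 145·(1/2)^(103/44.8) + 145·(1/2)^(51.5/44.8)
      = 13.281 + 29.462 + 65.361 ≈ 108.1 μg.

110 μg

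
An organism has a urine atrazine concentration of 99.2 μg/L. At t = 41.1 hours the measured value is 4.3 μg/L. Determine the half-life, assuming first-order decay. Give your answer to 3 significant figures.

A/A₀ = 4.3/99.2 ≈ 0.043347.
n = log₂(23.07) ≈ 4.5279 half-lives elapsed in 41.1 hours.
t½ = 41.1/4.5279 ≈ 9.077 hours.

9.08 hours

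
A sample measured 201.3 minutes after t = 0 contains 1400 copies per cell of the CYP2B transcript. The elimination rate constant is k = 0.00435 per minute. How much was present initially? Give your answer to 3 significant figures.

t½ = ln 2 / k = 0.69315 / 0.00435 ≈ 159.34 minutes.
Number of half-lives elapsed: n = 201.3/159.34 ≈ 1.2633.
A₀ = A × 2^n = 1400 × 2^1.2633 = 1400 × 2.4004 ≈ 3360.6 copies per cell.

3360 copies per cell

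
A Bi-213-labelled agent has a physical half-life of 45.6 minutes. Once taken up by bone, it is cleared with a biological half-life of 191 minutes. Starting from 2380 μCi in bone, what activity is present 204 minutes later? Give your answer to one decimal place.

1/t_eff = 1/t_phys + 1/t_biol = 1/45.6 + 1/191 = 0.027165 per minute.
t_eff = 45.6 × 191 / (45.6 + 191) ≈ 36.811 minutes.
Remaining = 2380 × (1/2)^(204/36.811) = 2380 × (1/2)^5.5417 ≈ 51.091 μCi.

51.1 μCi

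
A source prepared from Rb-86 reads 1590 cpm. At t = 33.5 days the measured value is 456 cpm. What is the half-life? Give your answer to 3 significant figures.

18.6 days

A/A₀ = 456/1590 ≈ 0.28679.
n = log₂(3.4868) ≈ 1.8019 half-lives elapsed in 33.5 days.
t½ = 33.5/1.8019 ≈ 18.591 days.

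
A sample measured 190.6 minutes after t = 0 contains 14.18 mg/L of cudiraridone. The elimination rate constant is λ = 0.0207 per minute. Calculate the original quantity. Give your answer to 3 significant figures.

733 mg/L

t½ = ln 2 / λ = 0.69315 / 0.0207 ≈ 33.485 minutes.
Number of half-lives elapsed: n = 190.6/33.485 ≈ 5.692.
A₀ = A × 2^n = 14.18 × 2^5.692 = 14.18 × 51.698 ≈ 733.08 mg/L.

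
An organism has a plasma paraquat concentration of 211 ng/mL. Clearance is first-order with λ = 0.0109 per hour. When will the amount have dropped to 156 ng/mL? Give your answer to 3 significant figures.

t½ = ln 2 / λ = 0.69315 / 0.0109 ≈ 63.591 hours.
Fraction remaining = 156/211 ≈ 0.73934.
n = log₂(211/156) = ln(1.3526)/ln 2 ≈ 0.4357 half-lives.
t = n × t½ = 0.4357 × 63.591 ≈ 27.707 hours.

27.7 hours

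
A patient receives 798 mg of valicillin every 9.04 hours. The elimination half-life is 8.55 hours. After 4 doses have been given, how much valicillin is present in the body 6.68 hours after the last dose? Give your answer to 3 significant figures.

846 mg

The 4 doses were given 33.8, 24.76, 15.72, 6.68 hours ago.
Total = 798·(1/2)^(33.8/8.55) + 798·(1/2)^(24.76/8.55) + 798·(1/2)^(15.72/8.55) + 798·(1/2)^(6.68/8.55)
      = 51.519 + 107.21 + 223.12 + 464.31 ≈ 846.16 mg.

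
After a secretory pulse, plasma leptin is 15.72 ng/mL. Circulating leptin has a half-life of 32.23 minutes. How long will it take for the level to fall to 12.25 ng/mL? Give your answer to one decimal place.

Fraction remaining = 12.25/15.72 ≈ 0.77926.
n = log₂(15.72/12.25) = ln(1.2833)/ln 2 ≈ 0.35982 half-lives.
t = n × t½ = 0.35982 × 32.23 ≈ 11.597 minutes.

11.6 minutes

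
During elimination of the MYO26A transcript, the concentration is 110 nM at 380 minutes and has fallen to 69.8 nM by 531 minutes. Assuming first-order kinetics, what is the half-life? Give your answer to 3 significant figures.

230 minutes

Over Δt = 531 − 380 = 151 minutes, the level fell by a factor of 110/69.8 ≈ 1.5759.
n = log₂(1.5759) ≈ 0.6562 half-lives, so t½ = 151/0.6562 ≈ 230.11 minutes.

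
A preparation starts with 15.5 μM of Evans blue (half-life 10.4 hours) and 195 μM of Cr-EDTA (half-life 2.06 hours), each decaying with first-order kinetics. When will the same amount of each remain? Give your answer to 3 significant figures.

9.38 hours

Set 15.5·(1/2)^(t/10.4) = 195·(1/2)^(t/2.06).
Taking log₂: log₂(15.5/195) = t·(1/10.4 − 1/2.06).
log₂(0.079487) = -3.6531; 1/10.4 − 1/2.06 = -0.38928.
t = -3.6531 / -0.38928 ≈ 9.3843 hours.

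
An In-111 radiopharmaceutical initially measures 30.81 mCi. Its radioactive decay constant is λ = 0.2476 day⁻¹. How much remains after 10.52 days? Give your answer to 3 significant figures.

2.28 mCi

t½ = ln 2 / λ = 0.69315 / 0.2476 ≈ 2.7995 days.
Number of half-lives: n = 10.52/2.7995 ≈ 3.7579.
Remaining = 30.81 × (1/2)^3.7579 = 30.81 × 0.073921 ≈ 2.2775 mCi.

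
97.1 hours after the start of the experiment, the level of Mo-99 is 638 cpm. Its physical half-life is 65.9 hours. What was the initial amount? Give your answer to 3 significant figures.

1770 cpm

Number of half-lives elapsed: n = 97.1/65.9 ≈ 1.4734.
A₀ = A × 2^n = 638 × 2^1.4734 = 638 × 2.7768 ≈ 1771.6 cpm.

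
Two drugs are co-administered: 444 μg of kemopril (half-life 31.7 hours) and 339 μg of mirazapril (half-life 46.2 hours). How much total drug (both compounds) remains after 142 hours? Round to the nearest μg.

60 μg

kemopril: 444 × (1/2)^(142/31.7) = 444 × (1/2)^4.4795 ≈ 19.903 μg.
mirazapril: 339 × (1/2)^(142/46.2) = 339 × (1/2)^3.0736 ≈ 40.268 μg.
Total = 19.903 + 40.268 ≈ 60.171 μg.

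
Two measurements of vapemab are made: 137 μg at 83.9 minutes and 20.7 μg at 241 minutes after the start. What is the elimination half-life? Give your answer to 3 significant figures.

57.6 minutes

Over Δt = 241 − 83.9 = 157.1 minutes, the level fell by a factor of 137/20.7 ≈ 6.6184.
n = log₂(6.6184) ≈ 2.7265 half-lives, so t½ = 157.1/2.7265 ≈ 57.62 minutes.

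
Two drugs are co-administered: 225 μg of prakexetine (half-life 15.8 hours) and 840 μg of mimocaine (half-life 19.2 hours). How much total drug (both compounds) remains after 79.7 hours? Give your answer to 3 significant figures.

54.1 μg

prakexetine: 225 × (1/2)^(79.7/15.8) = 225 × (1/2)^5.0443 ≈ 6.8186 μg.
mimocaine: 840 × (1/2)^(79.7/19.2) = 840 × (1/2)^4.151 ≈ 47.281 μg.
Total = 6.8186 + 47.281 ≈ 54.1 μg.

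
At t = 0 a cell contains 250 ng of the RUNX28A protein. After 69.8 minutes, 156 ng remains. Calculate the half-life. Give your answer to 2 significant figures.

A/A₀ = 156/250 ≈ 0.624.
n = log₂(1.6026) ≈ 0.68038 half-lives elapsed in 69.8 minutes.
t½ = 69.8/0.68038 ≈ 102.59 minutes.

100 minutes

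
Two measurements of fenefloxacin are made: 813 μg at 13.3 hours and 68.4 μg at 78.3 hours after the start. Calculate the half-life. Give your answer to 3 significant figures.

18.2 hours

Over Δt = 78.3 − 13.3 = 65 hours, the level fell by a factor of 813/68.4 ≈ 11.886.
n = log₂(11.886) ≈ 3.5712 half-lives, so t½ = 65/3.5712 ≈ 18.201 hours.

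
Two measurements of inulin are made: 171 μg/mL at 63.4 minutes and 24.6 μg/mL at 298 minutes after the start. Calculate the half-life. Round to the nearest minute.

84 minutes

Over Δt = 298 − 63.4 = 234.6 minutes, the level fell by a factor of 171/24.6 ≈ 6.9512.
n = log₂(6.9512) ≈ 2.7973 half-lives, so t½ = 234.6/2.7973 ≈ 83.868 minutes.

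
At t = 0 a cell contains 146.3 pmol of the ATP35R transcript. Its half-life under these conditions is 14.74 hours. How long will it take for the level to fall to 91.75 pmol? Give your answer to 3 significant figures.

Fraction remaining = 91.75/146.3 ≈ 0.62714.
n = log₂(146.3/91.75) = ln(1.5946)/ln 2 ≈ 0.67315 half-lives.
t = n × t½ = 0.67315 × 14.74 ≈ 9.9222 hours.

9.92 hours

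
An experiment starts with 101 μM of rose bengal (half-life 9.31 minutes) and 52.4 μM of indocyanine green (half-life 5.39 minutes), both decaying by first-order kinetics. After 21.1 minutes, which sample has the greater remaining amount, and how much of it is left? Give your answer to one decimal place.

rose bengal: 101 × (1/2)^2.2664 ≈ 20.993 μM.
indocyanine green: 52.4 × (1/2)^3.9147 ≈ 3.4746 μM.
Rose bengal has more remaining, at ≈ 20.993 μM.

rose bengal, 21.0 μM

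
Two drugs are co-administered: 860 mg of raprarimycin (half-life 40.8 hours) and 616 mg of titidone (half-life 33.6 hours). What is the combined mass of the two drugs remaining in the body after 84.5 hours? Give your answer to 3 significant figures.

312 mg

raprarimycin: 860 × (1/2)^(84.5/40.8) = 860 × (1/2)^2.0711 ≈ 204.66 mg.
titidone: 616 × (1/2)^(84.5/33.6) = 616 × (1/2)^2.5149 ≈ 107.78 mg.
Total = 204.66 + 107.78 ≈ 312.44 mg.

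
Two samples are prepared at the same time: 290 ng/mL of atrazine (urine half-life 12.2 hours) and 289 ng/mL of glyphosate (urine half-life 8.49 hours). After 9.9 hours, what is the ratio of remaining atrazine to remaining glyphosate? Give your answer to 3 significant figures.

atrazine: 290 × (1/2)^(9.9/12.2) = 290 × (1/2)^0.81148 ≈ 165.24 ng/mL.
glyphosate: 289 × (1/2)^(9.9/8.49) = 289 × (1/2)^1.1661 ≈ 128.79 ng/mL.
Ratio ≈ 165.24 / 128.79 ≈ 1.2831.

1.28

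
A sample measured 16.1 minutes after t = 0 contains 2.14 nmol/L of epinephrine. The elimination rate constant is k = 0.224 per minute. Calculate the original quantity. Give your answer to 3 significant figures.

t½ = ln 2 / k = 0.69315 / 0.224 ≈ 3.0944 minutes.
Number of half-lives elapsed: n = 16.1/3.0944 ≈ 5.2029.
A₀ = A × 2^n = 2.14 × 2^5.2029 = 2.14 × 36.833 ≈ 78.823 nmol/L.

78.8 nmol/L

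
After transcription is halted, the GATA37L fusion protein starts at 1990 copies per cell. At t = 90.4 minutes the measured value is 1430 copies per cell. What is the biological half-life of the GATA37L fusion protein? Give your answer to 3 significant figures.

A/A₀ = 1430/1990 ≈ 0.71859.
n = log₂(1.3916) ≈ 0.47675 half-lives elapsed in 90.4 minutes.
t½ = 90.4/0.47675 ≈ 189.62 minutes.

190 minutes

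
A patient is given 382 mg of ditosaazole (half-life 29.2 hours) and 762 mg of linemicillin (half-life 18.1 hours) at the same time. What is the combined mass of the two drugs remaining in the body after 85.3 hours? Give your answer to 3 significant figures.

79.5 mg

ditosaazole: 382 × (1/2)^(85.3/29.2) = 382 × (1/2)^2.9212 ≈ 50.429 mg.
linemicillin: 762 × (1/2)^(85.3/18.1) = 762 × (1/2)^4.7127 ≈ 29.06 mg.
Total = 50.429 + 29.06 ≈ 79.489 mg.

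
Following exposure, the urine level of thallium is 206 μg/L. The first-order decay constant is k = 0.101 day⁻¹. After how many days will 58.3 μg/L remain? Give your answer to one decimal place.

t½ = ln 2 / k = 0.69315 / 0.101 ≈ 6.8628 days.
Fraction remaining = 58.3/206 ≈ 0.28301.
n = log₂(206/58.3) = ln(3.5334)/ln 2 ≈ 1.8211 half-lives.
t = n × t½ = 1.8211 × 6.8628 ≈ 12.498 days.

12.5 days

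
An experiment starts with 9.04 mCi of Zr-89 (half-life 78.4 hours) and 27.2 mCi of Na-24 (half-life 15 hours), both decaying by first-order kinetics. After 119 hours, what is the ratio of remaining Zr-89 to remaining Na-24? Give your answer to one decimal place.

Zr-89: 9.04 × (1/2)^(119/78.4) = 9.04 × (1/2)^1.5179 ≈ 3.1568 mCi.
Na-24: 27.2 × (1/2)^(119/15) = 27.2 × (1/2)^7.9333 ≈ 0.11128 mCi.
Ratio ≈ 3.1568 / 0.11128 ≈ 28.369.

28.4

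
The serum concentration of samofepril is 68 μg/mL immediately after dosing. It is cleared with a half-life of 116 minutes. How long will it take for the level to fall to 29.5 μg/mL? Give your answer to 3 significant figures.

140 minutes

Fraction remaining = 29.5/68 ≈ 0.43382.
n = log₂(68/29.5) = ln(2.3051)/ln 2 ≈ 1.2048 half-lives.
t = n × t½ = 1.2048 × 116 ≈ 139.76 minutes.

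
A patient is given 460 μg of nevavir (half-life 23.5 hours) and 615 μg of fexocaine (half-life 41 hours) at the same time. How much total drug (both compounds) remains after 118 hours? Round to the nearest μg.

nevavir: 460 × (1/2)^(118/23.5) = 460 × (1/2)^5.0213 ≈ 14.165 μg.
fexocaine: 615 × (1/2)^(118/41) = 615 × (1/2)^2.878 ≈ 83.656 μg.
Total = 14.165 + 83.656 ≈ 97.82 μg.

98 μg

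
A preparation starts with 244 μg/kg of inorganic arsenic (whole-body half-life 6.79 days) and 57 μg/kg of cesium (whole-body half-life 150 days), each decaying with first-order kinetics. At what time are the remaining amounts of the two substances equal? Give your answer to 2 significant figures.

Set 244·(1/2)^(t/6.79) = 57·(1/2)^(t/150).
Taking log₂: log₂(244/57) = t·(1/6.79 − 1/150).
log₂(4.2807) = 2.0978; 1/6.79 − 1/150 = 0.14061.
t = 2.0978 / 0.14061 ≈ 14.92 days.

15 days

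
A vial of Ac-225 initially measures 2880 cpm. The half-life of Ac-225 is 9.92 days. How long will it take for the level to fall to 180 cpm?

180/2880 = 1/16, so 4 half-lives have elapsed.
t = 4 × 9.92 = 39.68 days.

39.68 days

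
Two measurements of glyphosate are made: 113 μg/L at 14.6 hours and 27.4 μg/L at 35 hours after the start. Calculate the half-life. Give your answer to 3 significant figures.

Over Δt = 35 − 14.6 = 20.4 hours, the level fell by a factor of 113/27.4 ≈ 4.1241.
n = log₂(4.1241) ≈ 2.0441 half-lives, so t½ = 20.4/2.0441 ≈ 9.9801 hours.

9.98 hours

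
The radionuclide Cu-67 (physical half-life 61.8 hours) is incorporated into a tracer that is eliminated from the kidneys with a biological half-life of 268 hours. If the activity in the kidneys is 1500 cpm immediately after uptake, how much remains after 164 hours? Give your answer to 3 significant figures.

1/t_eff = 1/t_phys + 1/t_biol = 1/61.8 + 1/268 = 0.019913 per hour.
t_eff = 61.8 × 268 / (61.8 + 268) ≈ 50.22 hours.
Remaining = 1500 × (1/2)^(164/50.22) = 1500 × (1/2)^3.2657 ≈ 155.97 cpm.

156 cpm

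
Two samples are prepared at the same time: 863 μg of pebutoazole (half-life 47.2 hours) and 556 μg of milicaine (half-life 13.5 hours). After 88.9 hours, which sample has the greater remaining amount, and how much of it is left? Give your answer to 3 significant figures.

pebutoazole: 863 × (1/2)^1.8835 ≈ 233.9 μg.
milicaine: 556 × (1/2)^6.5852 ≈ 5.7908 μg.
Pebutoazole has more remaining, at ≈ 233.9 μg.

pebutoazole, 234 μg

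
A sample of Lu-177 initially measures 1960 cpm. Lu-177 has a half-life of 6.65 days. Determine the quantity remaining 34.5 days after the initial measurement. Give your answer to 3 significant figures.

53.8 cpm

Number of half-lives: n = 34.5/6.65 ≈ 5.188.
Remaining = 1960 × (1/2)^5.188 = 1960 × 0.027433 ≈ 53.768 cpm.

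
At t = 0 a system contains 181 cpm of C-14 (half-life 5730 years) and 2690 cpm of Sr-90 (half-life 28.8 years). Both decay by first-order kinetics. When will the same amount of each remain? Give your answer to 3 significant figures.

113 years

Set 181·(1/2)^(t/5730) = 2690·(1/2)^(t/28.8).
Taking log₂: log₂(181/2690) = t·(1/5730 − 1/28.8).
log₂(0.067286) = -3.8935; 1/5730 − 1/28.8 = -0.034548.
t = -3.8935 / -0.034548 ≈ 112.7 years.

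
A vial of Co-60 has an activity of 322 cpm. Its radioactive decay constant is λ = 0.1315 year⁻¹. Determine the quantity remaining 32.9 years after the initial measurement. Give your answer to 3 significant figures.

t½ = ln 2 / λ = 0.69315 / 0.1315 ≈ 5.2711 years.
Number of half-lives: n = 32.9/5.2711 ≈ 6.2416.
Remaining = 322 × (1/2)^6.2416 = 322 × 0.013216 ≈ 4.2555 cpm.

4.26 cpm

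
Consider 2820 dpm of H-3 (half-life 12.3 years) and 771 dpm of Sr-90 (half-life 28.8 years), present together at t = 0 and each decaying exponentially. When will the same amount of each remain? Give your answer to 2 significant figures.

40 years

Set 2820·(1/2)^(t/12.3) = 771·(1/2)^(t/28.8).
Taking log₂: log₂(2820/771) = t·(1/12.3 − 1/28.8).
log₂(3.6576) = 1.8709; 1/12.3 − 1/28.8 = 0.046579.
t = 1.8709 / 0.046579 ≈ 40.166 years.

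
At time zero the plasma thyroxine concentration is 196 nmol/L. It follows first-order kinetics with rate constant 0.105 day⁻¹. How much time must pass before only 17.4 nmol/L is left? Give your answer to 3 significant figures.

t½ = ln 2 / k = 0.69315 / 0.105 ≈ 6.6014 days.
Fraction remaining = 17.4/196 ≈ 0.088776.
n = log₂(196/17.4) = ln(11.264)/ln 2 ≈ 3.4937 half-lives.
t = n × t½ = 3.4937 × 6.6014 ≈ 23.063 days.

23.1 days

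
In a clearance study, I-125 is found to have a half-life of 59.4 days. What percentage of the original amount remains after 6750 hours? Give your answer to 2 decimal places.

3.76%

6750 hours = 281.25 days.
n = 281.25/59.4 ≈ 4.7348 half-lives.
Fraction remaining = (1/2)^4.7348 ≈ 0.037555, i.e. 3.7555%.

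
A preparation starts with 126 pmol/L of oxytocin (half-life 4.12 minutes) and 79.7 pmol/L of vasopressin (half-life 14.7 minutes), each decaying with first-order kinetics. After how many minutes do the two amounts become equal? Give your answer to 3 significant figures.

3.78 minutes

Set 126·(1/2)^(t/4.12) = 79.7·(1/2)^(t/14.7).
Taking log₂: log₂(126/79.7) = t·(1/4.12 − 1/14.7).
log₂(1.5809) = 0.66077; 1/4.12 − 1/14.7 = 0.17469.
t = 0.66077 / 0.17469 ≈ 3.7825 minutes.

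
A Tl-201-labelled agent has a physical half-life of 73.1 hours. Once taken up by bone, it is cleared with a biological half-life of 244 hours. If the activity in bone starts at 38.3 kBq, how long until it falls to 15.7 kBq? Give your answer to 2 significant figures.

1/t_eff = 1/t_phys + 1/t_biol = 1/73.1 + 1/244 = 0.017778 per hour.
t_eff = 73.1 × 244 / (73.1 + 244) ≈ 56.249 hours.
n = log₂(38.3/15.7) ≈ 1.2866; t = 1.2866 × 56.249 ≈ 72.368 hours.

72 hours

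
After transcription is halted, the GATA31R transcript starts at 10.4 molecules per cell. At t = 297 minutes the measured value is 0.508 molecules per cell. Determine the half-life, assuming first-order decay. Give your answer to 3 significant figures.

A/A₀ = 0.508/10.4 ≈ 0.048846.
n = log₂(20.472) ≈ 4.3556 half-lives elapsed in 297 minutes.
t½ = 297/4.3556 ≈ 68.188 minutes.

68.2 minutes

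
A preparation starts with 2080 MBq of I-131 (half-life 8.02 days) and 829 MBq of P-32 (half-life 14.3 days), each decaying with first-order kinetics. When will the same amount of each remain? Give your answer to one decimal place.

Set 2080·(1/2)^(t/8.02) = 829·(1/2)^(t/14.3).
Taking log₂: log₂(2080/829) = t·(1/8.02 − 1/14.3).
log₂(2.509) = 1.3271; 1/8.02 − 1/14.3 = 0.054758.
t = 1.3271 / 0.054758 ≈ 24.236 days.

24.2 days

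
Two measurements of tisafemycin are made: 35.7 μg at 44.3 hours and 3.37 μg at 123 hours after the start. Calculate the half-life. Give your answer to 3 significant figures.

Over Δt = 123 − 44.3 = 78.7 hours, the level fell by a factor of 35.7/3.37 ≈ 10.593.
n = log₂(10.593) ≈ 3.4051 half-lives, so t½ = 78.7/3.4051 ≈ 23.112 hours.

23.1 hours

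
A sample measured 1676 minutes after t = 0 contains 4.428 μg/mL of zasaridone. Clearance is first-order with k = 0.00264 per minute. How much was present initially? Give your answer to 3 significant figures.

370 μg/mL

t½ = ln 2 / k = 0.69315 / 0.00264 ≈ 262.56 minutes.
Number of half-lives elapsed: n = 1676/262.56 ≈ 6.3834.
A₀ = A × 2^n = 4.428 × 2^6.3834 = 4.428 × 83.483 ≈ 369.66 μg/mL.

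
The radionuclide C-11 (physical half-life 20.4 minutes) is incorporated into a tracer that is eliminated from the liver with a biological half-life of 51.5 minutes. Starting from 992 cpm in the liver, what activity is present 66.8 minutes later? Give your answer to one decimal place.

1/t_eff = 1/t_phys + 1/t_biol = 1/20.4 + 1/51.5 = 0.068437 per minute.
t_eff = 20.4 × 51.5 / (20.4 + 51.5) ≈ 14.612 minutes.
Remaining = 992 × (1/2)^(66.8/14.612) = 992 × (1/2)^4.5716 ≈ 41.718 cpm.

41.7 cpm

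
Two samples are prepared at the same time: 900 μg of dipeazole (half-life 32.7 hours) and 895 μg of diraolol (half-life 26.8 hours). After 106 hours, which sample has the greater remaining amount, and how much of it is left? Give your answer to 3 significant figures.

dipeazole: 900 × (1/2)^3.2416 ≈ 95.154 μg.
diraolol: 895 × (1/2)^3.9552 ≈ 57.701 μg.
Dipeazole has more remaining, at ≈ 95.154 μg.

dipeazole, 95.2 μg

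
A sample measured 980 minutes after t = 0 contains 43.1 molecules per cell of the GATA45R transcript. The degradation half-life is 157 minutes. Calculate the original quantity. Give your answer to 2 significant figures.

Number of half-lives elapsed: n = 980/157 ≈ 6.242.
A₀ = A × 2^n = 43.1 × 2^6.242 = 43.1 × 75.69 ≈ 3262.3 molecules per cell.

3300 molecules per cell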